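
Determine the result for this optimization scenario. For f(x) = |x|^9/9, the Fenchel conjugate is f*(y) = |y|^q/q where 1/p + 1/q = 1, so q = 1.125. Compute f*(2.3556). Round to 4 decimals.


The conjugate exponent q satisfies 1/p + 1/q = 1.
p = 9, so q = 9/(9 - 1) = 1.125
|y|^q = 2.3556^1.125 = 2.6219
f*(2.3556) = 2.6219 / 1.125 = 2.3306


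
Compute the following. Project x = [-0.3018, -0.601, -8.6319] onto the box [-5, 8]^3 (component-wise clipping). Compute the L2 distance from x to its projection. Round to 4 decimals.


Project each component onto [-5, 8].
clip(-0.3018) = -0.3018, clip(-0.601) = -0.601, clip(-8.6319) = -5.0
Projection = [-0.3018, -0.601, -5.0]
Squared diffs: [0.0, 0.0, 13.1907]
Distance = sqrt(13.1907) = 3.6319


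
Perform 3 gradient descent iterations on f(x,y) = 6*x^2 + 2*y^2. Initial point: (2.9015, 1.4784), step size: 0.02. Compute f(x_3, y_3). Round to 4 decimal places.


Gradient descent on f(x,y) = 6*x^2 + 2*y^2.
Starting point: (2.9015, 1.4784), alpha = 0.02
Step 1: grad_x = 2*6*2.9015 = 34.818, grad_y = 2*2*1.4784 = 5.9136
  x_1 = 2.9015 - 0.02*34.818 = 2.2051
  y_1 = 1.4784 - 0.02*5.9136 = 1.3601
Step 2: grad_x = 2*6*2.2051 = 26.4617, grad_y = 2*2*1.3601 = 5.4405
  x_2 = 2.2051 - 0.02*26.4617 = 1.6759
  y_2 = 1.3601 - 0.02*5.4405 = 1.2513
Step 3: grad_x = 2*6*1.6759 = 20.1109, grad_y = 2*2*1.2513 = 5.0053
  x_3 = 1.6759 - 0.02*20.1109 = 1.2737
  y_3 = 1.2513 - 0.02*5.0053 = 1.1512
f(1.2737, 1.1512) = 6*1.2737^2 + 2*1.1512^2 = 12.3843


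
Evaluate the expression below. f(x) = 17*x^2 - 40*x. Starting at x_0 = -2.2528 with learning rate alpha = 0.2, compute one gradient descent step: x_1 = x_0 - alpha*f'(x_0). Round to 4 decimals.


We compute the gradient at x_0 and apply the update.
f'(x) = 34*x - 40
f'(-2.2528) = 34*-2.2528 - 40 = -116.5952
x_1 = -2.2528 - 0.2*-116.5952 = 21.0662


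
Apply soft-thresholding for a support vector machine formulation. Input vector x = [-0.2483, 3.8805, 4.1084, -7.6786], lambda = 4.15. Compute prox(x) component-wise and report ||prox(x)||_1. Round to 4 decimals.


Soft-thresholding with lambda = 4.15:
prox(-0.2483) = sign(-0.2483)*max(|-0.2483| - 4.15, 0) = 0.0
prox(3.8805) = sign(3.8805)*max(|3.8805| - 4.15, 0) = 0.0
prox(4.1084) = sign(4.1084)*max(|4.1084| - 4.15, 0) = 0.0
prox(-7.6786) = sign(-7.6786)*max(|-7.6786| - 4.15, 0) = -3.5286
prox(x) = [0.0, 0.0, 0.0, -3.5286]
||prox(x)||_1 = 0.0 + 0.0 + 0.0 + 3.5286 = 3.5286


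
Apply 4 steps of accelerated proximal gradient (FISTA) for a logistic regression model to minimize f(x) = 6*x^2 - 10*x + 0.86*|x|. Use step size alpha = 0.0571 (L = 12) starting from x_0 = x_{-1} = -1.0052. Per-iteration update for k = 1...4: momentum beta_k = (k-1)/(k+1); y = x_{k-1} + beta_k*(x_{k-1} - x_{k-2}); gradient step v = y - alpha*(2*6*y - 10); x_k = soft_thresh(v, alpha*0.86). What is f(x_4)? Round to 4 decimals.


FISTA on f(x) = 6*x^2 - 10*x + 0.86*|x|
L = 12, alpha = 0.0571
Iteration 1: beta = 0.0, y = -1.0052 + 0.0*(-1.0052 + 1.0052) = -1.0052
  grad(y) = -22.0624, v = y - alpha*grad = 0.2546
  prox(v) = soft_thresh(0.2546, 0.0491) = 0.2055
Iteration 2: beta = 0.3333, y = 0.2055 + 0.3333*(0.2055 + 1.0052) = 0.609
  grad(y) = -2.6919, v = y - alpha*grad = 0.7627
  prox(v) = soft_thresh(0.7627, 0.0491) = 0.7136
Iteration 3: beta = 0.5, y = 0.7136 + 0.5*(0.7136 - 0.2055) = 0.9677
  grad(y) = 1.6122, v = y - alpha*grad = 0.8756
  prox(v) = soft_thresh(0.8756, 0.0491) = 0.8265
Iteration 4: beta = 0.6, y = 0.8265 + 0.6*(0.8265 - 0.7136) = 0.8943
  grad(y) = 0.7312, v = y - alpha*grad = 0.8525
  prox(v) = soft_thresh(0.8525, 0.0491) = 0.8034
f(x_4) = 6*0.8034^2 - 10*0.8034 + 0.86*|0.8034| = -3.4704


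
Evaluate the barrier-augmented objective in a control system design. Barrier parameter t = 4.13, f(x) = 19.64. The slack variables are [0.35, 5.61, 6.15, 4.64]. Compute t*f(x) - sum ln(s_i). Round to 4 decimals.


Step 1: Compute log-barrier.
ln values: [-1.0498, 1.7246, 1.8165, 1.5347]
phi = -(-1.0498 + 1.7246 + 1.8165 + 1.5347) = -4.0259
Step 2: Compute augmented objective.
t*f(x) = 4.13*19.64 = 81.1132
Total = 81.1132 - 4.0259 = 77.0873


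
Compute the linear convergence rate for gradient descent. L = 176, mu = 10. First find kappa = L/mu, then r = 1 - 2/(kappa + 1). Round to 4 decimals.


Step 1: Compute the condition number.
kappa = L/mu = 176/10 = 17.6
Step 2: Compute the convergence rate.
r = 1 - 2/(kappa + 1) = 1 - 2*mu/(L + mu) = (L - mu)/(L + mu) = 166/186 = 0.8925


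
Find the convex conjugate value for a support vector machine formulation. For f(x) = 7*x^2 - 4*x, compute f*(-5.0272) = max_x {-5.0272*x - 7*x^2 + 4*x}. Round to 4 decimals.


f*(y) = sup_x {y*x - a*x^2 - b*x} = sup_x {(y-b)*x - a*x^2}
FOC: (y - b) - 2a*x = 0 => x* = (y - b)/(2a)
x* = (-5.0272 + 4)/(2*7) = -0.0734
f*(-5.0272) = (y-b)^2/(4a) = (-5.0272 + 4)^2/(4*7)
= 1.0551/28 = 0.0377


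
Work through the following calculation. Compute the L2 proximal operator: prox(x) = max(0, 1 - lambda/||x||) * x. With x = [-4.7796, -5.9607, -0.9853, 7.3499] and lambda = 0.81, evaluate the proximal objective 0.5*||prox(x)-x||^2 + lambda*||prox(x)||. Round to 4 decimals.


Step 1: Compute ||x||.
||x|| = 10.6474
Step 2: Compute scaling factor.
scale = max(0, 1 - 0.81/10.6474) = 0.9239
Step 3: prox(x) = [-4.416, -5.5072, -0.9103, 6.7908]
||prox(x)|| = 9.8374
Step 4: Proximal objective.
0.5*||prox-x||^2 = 0.3281
lambda*||prox|| = 7.9683
Total = 8.2963


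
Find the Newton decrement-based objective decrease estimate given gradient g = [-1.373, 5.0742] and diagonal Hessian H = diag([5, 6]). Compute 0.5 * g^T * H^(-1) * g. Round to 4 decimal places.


Step 1: H is diagonal, so H^(-1) * g = [-0.2746, 0.8457].
Step 2: g^T H^(-1) g = sum_i g_i^2 / H_ii
  = (-1.373)^2/5 + (5.0742)^2/6
  = 0.377 + 4.2913 = 4.6683
Step 3: Objective decrease = 0.5 * g^T H^(-1) g = 2.3341


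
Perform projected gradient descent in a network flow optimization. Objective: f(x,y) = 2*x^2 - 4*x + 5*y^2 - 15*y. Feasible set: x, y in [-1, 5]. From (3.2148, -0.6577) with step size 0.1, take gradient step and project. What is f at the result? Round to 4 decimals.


Step 1: Compute gradient at (3.2148, -0.6577).
grad_x = 2*2*3.2148 - 4 = 8.8592
grad_y = 2*5*-0.6577 - 15 = -21.577
Step 2: Gradient step.
x_raw = 3.2148 - 0.1*8.8592 = 2.3289
y_raw = -0.6577 - 0.1*-21.577 = 1.5
Step 3: Project onto [-1, 5].
x_proj = clip(2.3289) = 2.3289
y_proj = clip(1.5) = 1.5
Step 4: Evaluate f.
f(2.3289, 1.5) = -9.7182


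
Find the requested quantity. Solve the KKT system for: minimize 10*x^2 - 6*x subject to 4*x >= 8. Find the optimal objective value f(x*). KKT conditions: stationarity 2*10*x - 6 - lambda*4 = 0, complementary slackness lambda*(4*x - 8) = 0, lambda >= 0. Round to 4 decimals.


Step 1: Try lambda = 0 (constraint inactive).
x_unc = 6/(2*10) = 0.3
Check: 4*0.3 = 1.2 < 8 -- violated!
Step 2: Constraint must be active: 4*x = 8
x* = 8/4 = 2.0
lambda = (2*10*2.0 - 6)/4 = 8.5
Step 3: Compute optimal value.
f(x*) = 10*2.0^2 - 6*2.0 = 28.0


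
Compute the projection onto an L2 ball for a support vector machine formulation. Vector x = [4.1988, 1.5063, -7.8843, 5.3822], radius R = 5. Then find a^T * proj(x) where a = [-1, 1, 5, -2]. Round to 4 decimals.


Step 1: Compute ||x|| (intermediates to 6 decimals).
||x|| = sqrt(4.1988^2 + 1.5063^2 + (-7.8843)^2 + 5.3822^2) = 10.537036
Step 2: Project.
Since ||x|| > R, scale = R/||x|| = 5/10.537036 = 0.474517, proj(x) = scale * x
proj(x) = [1.992402, 0.714765, -3.741234, 2.553945]
Step 3: Dot product.
a^T * proj(x) = -1*1.992402 + 1*0.714765 + 5*(-3.741234) - 2*2.553945 = -25.0917


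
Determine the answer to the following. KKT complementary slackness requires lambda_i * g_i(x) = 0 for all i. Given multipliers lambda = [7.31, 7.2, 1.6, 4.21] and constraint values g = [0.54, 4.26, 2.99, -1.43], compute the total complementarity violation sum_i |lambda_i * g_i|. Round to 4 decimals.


KKT complementary slackness check:
lambda_1 * g_1 = 7.31 * 0.54 = 3.9474
lambda_2 * g_2 = 7.2 * 4.26 = 30.672
lambda_3 * g_3 = 1.6 * 2.99 = 4.784
lambda_4 * g_4 = 4.21 * -1.43 = -6.0203
Total violation = 3.9474 + 30.672 + 4.784 + 6.0203 = 45.4237


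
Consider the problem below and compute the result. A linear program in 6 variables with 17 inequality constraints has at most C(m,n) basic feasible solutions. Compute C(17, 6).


Each vertex corresponds to some choice of n active constraints out of m, so the number of vertices is at most C(m, n) = m! / (n!(m-n)!).
m = 17, n = 6
Numerator: 17 * 16 * 15 * 14 * 13 * 12
Denominator: 6! = 720
C(17, 6) = 12376


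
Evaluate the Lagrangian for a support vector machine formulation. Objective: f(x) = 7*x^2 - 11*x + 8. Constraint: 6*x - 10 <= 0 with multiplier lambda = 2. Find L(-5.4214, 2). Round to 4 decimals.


Step 1: Evaluate f(x).
f(-5.4214) = 7*(-5.4214)^2 - 11*(-5.4214) + 8 = 273.3764
Step 2: Evaluate g(x).
g(-5.4214) = 6*-5.4214 - 10 = -42.5284
Step 3: Compute Lagrangian.
L = 273.3764 + 2*-42.5284 = 188.3196


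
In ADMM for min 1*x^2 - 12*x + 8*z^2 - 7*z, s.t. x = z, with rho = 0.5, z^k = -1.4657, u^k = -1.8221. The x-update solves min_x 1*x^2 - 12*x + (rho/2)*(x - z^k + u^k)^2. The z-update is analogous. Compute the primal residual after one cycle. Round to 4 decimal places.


ADMM iteration with rho = 0.5, z^k = -1.4657, u^k = -1.8221
Step 1: x-update.
Minimize 1*x^2 - 12*x + (0.5/2)*(x + 1.4657 - 1.8221)^2
FOC: (2*1 + 0.5)*x = 12 + 0.5*(-1.4657 + 1.8221)
x^{k+1} = 4.8713
Step 2: z-update.
Minimize 8*z^2 - 7*z + (0.5/2)*(4.8713 - z - 1.8221)^2
FOC: (2*8 + 0.5)*z = 7 + 0.5*(4.8713 - 1.8221)
z^{k+1} = 0.5166
Step 3: u-update.
u^{k+1} = -1.8221 + 4.8713 - 0.5166 = 2.5325
Step 4: Primal residual = |4.8713 - 0.5166| = 4.3546


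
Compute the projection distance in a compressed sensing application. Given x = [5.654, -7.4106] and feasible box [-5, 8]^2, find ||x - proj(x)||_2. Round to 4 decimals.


Project each component onto [-5, 8].
clip(5.654) = 5.654, clip(-7.4106) = -5.0
Projection = [5.654, -5.0]
Squared diffs: [0.0, 5.811]
Distance = sqrt(5.811) = 2.4106


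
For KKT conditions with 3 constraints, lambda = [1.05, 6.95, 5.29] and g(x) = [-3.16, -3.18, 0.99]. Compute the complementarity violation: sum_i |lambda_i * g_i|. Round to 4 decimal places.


KKT complementary slackness check:
lambda_1 * g_1 = 1.05 * -3.16 = -3.318
lambda_2 * g_2 = 6.95 * -3.18 = -22.101
lambda_3 * g_3 = 5.29 * 0.99 = 5.2371
Total violation = 3.318 + 22.101 + 5.2371 = 30.6561


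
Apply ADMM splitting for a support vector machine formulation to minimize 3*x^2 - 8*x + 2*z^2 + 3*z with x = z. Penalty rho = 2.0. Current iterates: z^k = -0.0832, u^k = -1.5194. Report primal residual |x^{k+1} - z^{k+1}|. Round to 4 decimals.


ADMM iteration with rho = 2.0, z^k = -0.0832, u^k = -1.5194
Step 1: x-update.
Minimize 3*x^2 - 8*x + (2.0/2)*(x + 0.0832 - 1.5194)^2
FOC: (2*3 + 2.0)*x = 8 + 2.0*(-0.0832 + 1.5194)
x^{k+1} = 1.3591
Step 2: z-update.
Minimize 2*z^2 + 3*z + (2.0/2)*(1.3591 - z - 1.5194)^2
FOC: (2*2 + 2.0)*z = -3 + 2.0*(1.3591 - 1.5194)
z^{k+1} = -0.5535
Step 3: u-update.
u^{k+1} = -1.5194 + 1.3591 + 0.5535 = 0.3931
Step 4: Primal residual = |1.3591 + 0.5535| = 1.9125


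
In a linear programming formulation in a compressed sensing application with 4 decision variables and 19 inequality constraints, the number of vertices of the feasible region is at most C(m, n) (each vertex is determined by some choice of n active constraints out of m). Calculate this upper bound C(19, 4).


Each vertex corresponds to some choice of n active constraints out of m, so the number of vertices is at most C(m, n) = m! / (n!(m-n)!).
m = 19, n = 4
Numerator: 19 * 18 * 17 * 16
Denominator: 4! = 24
C(19, 4) = 3876


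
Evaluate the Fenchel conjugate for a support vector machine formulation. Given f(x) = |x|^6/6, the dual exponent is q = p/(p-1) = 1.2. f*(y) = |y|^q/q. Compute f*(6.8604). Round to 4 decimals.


The conjugate exponent q satisfies 1/p + 1/q = 1.
p = 6, so q = 6/(6 - 1) = 1.2
|y|^q = 6.8604^1.2 = 10.0837
f*(6.8604) = 10.0837 / 1.2 = 8.4031


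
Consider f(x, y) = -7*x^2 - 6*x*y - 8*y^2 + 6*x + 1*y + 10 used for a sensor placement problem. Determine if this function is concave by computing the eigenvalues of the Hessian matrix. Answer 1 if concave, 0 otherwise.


The Hessian of f(x,y) = -7*x^2 - 6*x*y - 8*y^2 + 6*x + 1*y + 10 is:
H = [[-14, -6], [-6, -16]]
Trace = -14 - 16 = -30
Determinant = -14*-16 - (-6)^2 = 188
Discriminant = (-30)^2 - 4*188 = 148.0
Eigenvalues: lambda_1 = -21.0828, lambda_2 = -8.9172
The function is concave.

1


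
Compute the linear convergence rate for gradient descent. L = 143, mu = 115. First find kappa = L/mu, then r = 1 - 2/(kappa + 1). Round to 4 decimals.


Step 1: Compute the condition number.
kappa = L/mu = 143/115 = 1.2435
Step 2: Compute the convergence rate.
r = 1 - 2/(kappa + 1) = 1 - 2*mu/(L + mu) = (L - mu)/(L + mu) = 28/258 = 0.1085


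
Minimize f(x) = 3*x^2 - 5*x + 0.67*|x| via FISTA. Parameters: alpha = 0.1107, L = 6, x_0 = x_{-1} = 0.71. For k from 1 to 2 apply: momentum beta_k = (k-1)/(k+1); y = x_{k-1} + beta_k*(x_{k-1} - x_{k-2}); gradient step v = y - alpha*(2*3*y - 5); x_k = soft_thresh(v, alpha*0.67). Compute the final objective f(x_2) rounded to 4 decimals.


FISTA on f(x) = 3*x^2 - 5*x + 0.67*|x|
L = 6, alpha = 0.1107
Iteration 1: beta = 0.0, y = 0.71 + 0.0*(0.71 - 0.71) = 0.71
  grad(y) = -0.74, v = y - alpha*grad = 0.7919
  prox(v) = soft_thresh(0.7919, 0.0742) = 0.7177
Iteration 2: beta = 0.3333, y = 0.7177 + 0.3333*(0.7177 - 0.71) = 0.7203
  grad(y) = -0.678, v = y - alpha*grad = 0.7954
  prox(v) = soft_thresh(0.7954, 0.0742) = 0.7212
f(x_2) = 3*0.7212^2 - 5*0.7212 + 0.67*|0.7212| = -1.5624


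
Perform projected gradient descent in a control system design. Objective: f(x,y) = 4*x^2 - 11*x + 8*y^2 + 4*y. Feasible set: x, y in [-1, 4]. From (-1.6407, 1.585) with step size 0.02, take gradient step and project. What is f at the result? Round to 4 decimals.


Step 1: Compute gradient at (-1.6407, 1.585).
grad_x = 2*4*-1.6407 - 11 = -24.1256
grad_y = 2*8*1.585 + 4 = 29.36
Step 2: Gradient step.
x_raw = -1.6407 - 0.02*-24.1256 = -1.1582
y_raw = 1.585 - 0.02*29.36 = 0.9978
Step 3: Project onto [-1, 4].
x_proj = clip(-1.1582) = -1.0
y_proj = clip(0.9978) = 0.9978
Step 4: Evaluate f.
f(-1.0, 0.9978) = 26.956


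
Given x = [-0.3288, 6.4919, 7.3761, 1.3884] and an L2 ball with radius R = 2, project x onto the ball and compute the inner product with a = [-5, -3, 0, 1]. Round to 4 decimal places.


Step 1: Compute ||x|| (intermediates to 6 decimals).
||x|| = sqrt((-0.3288)^2 + 6.4919^2 + 7.3761^2 + 1.3884^2) = 9.929118
Step 2: Project.
Since ||x|| > R, scale = R/||x|| = 2/9.929118 = 0.201428, proj(x) = scale * x
proj(x) = [-0.06623, 1.30765, 1.485753, 0.279663]
Step 3: Dot product.
a^T * proj(x) = -5*(-0.06623) - 3*1.30765 + 0*1.485753 + 1*0.279663 = -3.3121


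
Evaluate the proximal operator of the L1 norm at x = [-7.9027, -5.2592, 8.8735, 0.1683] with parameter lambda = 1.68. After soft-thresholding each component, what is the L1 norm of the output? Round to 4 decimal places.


Soft-thresholding with lambda = 1.68:
prox(-7.9027) = sign(-7.9027)*max(|-7.9027| - 1.68, 0) = -6.2227
prox(-5.2592) = sign(-5.2592)*max(|-5.2592| - 1.68, 0) = -3.5792
prox(8.8735) = sign(8.8735)*max(|8.8735| - 1.68, 0) = 7.1935
prox(0.1683) = sign(0.1683)*max(|0.1683| - 1.68, 0) = 0.0
prox(x) = [-6.2227, -3.5792, 7.1935, 0.0]
||prox(x)||_1 = 6.2227 + 3.5792 + 7.1935 + 0.0 = 16.9954


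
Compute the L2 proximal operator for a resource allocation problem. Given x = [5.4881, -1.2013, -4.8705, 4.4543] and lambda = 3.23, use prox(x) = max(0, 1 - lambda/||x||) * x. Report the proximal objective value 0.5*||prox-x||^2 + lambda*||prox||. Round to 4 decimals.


Step 1: Compute ||x||.
||x|| = 8.6675
Step 2: Compute scaling factor.
scale = max(0, 1 - 3.23/8.6675) = 0.6273
Step 3: prox(x) = [3.4429, -0.7536, -3.0555, 2.7944]
||prox(x)|| = 5.4375
Step 4: Proximal objective.
0.5*||prox-x||^2 = 5.2165
lambda*||prox|| = 17.5631
Total = 22.7795


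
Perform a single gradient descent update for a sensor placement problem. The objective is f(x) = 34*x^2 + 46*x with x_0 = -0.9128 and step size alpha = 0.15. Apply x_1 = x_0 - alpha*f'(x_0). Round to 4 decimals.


We compute the gradient at x_0 and apply the update.
f'(x) = 68*x + 46
f'(-0.9128) = 68*-0.9128 + 46 = -16.0704
x_1 = -0.9128 - 0.15*-16.0704 = 1.4978


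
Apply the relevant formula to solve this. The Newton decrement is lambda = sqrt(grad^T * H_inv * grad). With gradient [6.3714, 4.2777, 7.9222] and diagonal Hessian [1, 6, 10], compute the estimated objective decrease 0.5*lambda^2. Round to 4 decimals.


Step 1: H is diagonal, so H^(-1) * g = [6.3714, 0.713, 0.7922].
Step 2: g^T H^(-1) g = sum_i g_i^2 / H_ii
  = (6.3714)^2/1 + (4.2777)^2/6 + (7.9222)^2/10
  = 40.5947 + 3.0498 + 6.2761 = 49.9206
Step 3: Objective decrease = 0.5 * g^T H^(-1) g = 24.9603


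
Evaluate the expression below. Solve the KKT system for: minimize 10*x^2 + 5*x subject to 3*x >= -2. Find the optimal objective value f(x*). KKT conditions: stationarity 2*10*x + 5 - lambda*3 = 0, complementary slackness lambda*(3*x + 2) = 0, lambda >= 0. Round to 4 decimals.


Step 1: Try lambda = 0 (constraint inactive).
Stationarity: 2*10*x + 5 = 0
x* = -5/(2*10) = -0.25
Check constraint: 3*-0.25 = -0.75 >= -2 -- satisfied.
Step 2: Compute optimal value.
f(x*) = 10*(-0.25)^2 + 5*(-0.25) = -0.625


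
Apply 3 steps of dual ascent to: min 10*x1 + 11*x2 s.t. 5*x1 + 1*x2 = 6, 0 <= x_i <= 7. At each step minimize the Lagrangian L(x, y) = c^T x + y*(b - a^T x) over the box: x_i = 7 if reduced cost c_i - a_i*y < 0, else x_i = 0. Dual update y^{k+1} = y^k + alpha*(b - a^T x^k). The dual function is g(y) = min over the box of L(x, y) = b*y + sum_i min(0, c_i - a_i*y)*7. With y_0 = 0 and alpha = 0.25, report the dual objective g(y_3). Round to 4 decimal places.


Dual ascent for LP: min 10*x1 + 11*x2, 5*x1 + 1*x2 = 6, 0 <= x_i <= 7
Step 1: y^k = 0.0, reduced costs: (10.0, 11.0)
  x^k = (0.0, 0.0), subgradient = b - a^T x = 6.0
  y^{k+1} = 0.0 + 0.25*6.0 = 1.5
Step 2: y^k = 1.5, reduced costs: (2.5, 9.5)
  x^k = (0.0, 0.0), subgradient = b - a^T x = 6.0
  y^{k+1} = 1.5 + 0.25*6.0 = 3.0
Step 3: y^k = 3.0, reduced costs: (-5.0, 8.0)
  x^k = (7.0, 0.0), subgradient = b - a^T x = -29.0
  y^{k+1} = 3.0 + 0.25*-29.0 = -4.25
Dual objective at y_3 = -4.25: reduced costs (31.25, 15.25), box minimizer x = (0.0, 0.0)
g(y_3) = b*y + (c1 - a1*y)*x1 + (c2 - a2*y)*x2 = 6*(-4.25) + 31.25*0.0 + 15.25*0.0 = -25.5 + 0.0 + 0.0 = -25.5


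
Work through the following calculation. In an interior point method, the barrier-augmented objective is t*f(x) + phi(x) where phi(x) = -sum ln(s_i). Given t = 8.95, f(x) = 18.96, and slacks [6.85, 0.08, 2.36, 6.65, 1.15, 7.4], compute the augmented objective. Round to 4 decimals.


Step 1: Compute log-barrier.
ln values: [1.9242, -2.5257, 0.8587, 1.8946, 0.1398, 2.0015]
phi = -(1.9242 - 2.5257 + 0.8587 + 1.8946 + 0.1398 + 2.0015) = -4.293
Step 2: Compute augmented objective.
t*f(x) = 8.95*18.96 = 169.692
Total = 169.692 - 4.293 = 165.399


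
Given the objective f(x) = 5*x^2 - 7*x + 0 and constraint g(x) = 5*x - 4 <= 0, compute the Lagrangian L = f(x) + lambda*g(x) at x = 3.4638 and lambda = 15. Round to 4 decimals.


Step 1: Evaluate f(x).
f(3.4638) = 5*3.4638^2 - 7*3.4638 + 0 = 35.743
Step 2: Evaluate g(x).
g(3.4638) = 5*3.4638 - 4 = 13.319
Step 3: Compute Lagrangian.
L = 35.743 + 15*13.319 = 235.528


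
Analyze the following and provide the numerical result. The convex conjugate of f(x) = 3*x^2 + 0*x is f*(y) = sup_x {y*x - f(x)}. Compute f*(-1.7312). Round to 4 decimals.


f*(y) = sup_x {y*x - a*x^2 - b*x} = sup_x {(y-b)*x - a*x^2}
FOC: (y - b) - 2a*x = 0 => x* = (y - b)/(2a)
x* = (-1.7312 - 0)/(2*3) = -0.2885
f*(-1.7312) = (y-b)^2/(4a) = (-1.7312 - 0)^2/(4*3)
= 2.9971/12 = 0.2498


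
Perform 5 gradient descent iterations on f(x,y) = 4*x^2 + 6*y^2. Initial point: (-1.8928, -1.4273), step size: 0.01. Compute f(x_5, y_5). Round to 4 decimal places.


Gradient descent on f(x,y) = 4*x^2 + 6*y^2.
Starting point: (-1.8928, -1.4273), alpha = 0.01
Step 1: grad_x = 2*4*-1.8928 = -15.1424, grad_y = 2*6*-1.4273 = -17.1276
  x_1 = -1.8928 - 0.01*-15.1424 = -1.7414
  y_1 = -1.4273 - 0.01*-17.1276 = -1.256
Step 2: grad_x = 2*4*-1.7414 = -13.931, grad_y = 2*6*-1.256 = -15.0723
  x_2 = -1.7414 - 0.01*-13.931 = -1.6021
  y_2 = -1.256 - 0.01*-15.0723 = -1.1053
Step 3: grad_x = 2*4*-1.6021 = -12.8165, grad_y = 2*6*-1.1053 = -13.2636
  x_3 = -1.6021 - 0.01*-12.8165 = -1.4739
  y_3 = -1.1053 - 0.01*-13.2636 = -0.9727
Step 4: grad_x = 2*4*-1.4739 = -11.7912, grad_y = 2*6*-0.9727 = -11.672
  x_4 = -1.4739 - 0.01*-11.7912 = -1.356
  y_4 = -0.9727 - 0.01*-11.672 = -0.8559
Step 5: grad_x = 2*4*-1.356 = -10.8479, grad_y = 2*6*-0.8559 = -10.2713
  x_5 = -1.356 - 0.01*-10.8479 = -1.2475
  y_5 = -0.8559 - 0.01*-10.2713 = -0.7532
f(-1.2475, -0.7532) = 4*(-1.2475)^2 + 6*(-0.7532)^2 = 9.6293


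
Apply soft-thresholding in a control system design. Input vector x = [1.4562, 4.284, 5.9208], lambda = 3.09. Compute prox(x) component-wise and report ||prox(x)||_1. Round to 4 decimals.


Soft-thresholding with lambda = 3.09:
prox(1.4562) = sign(1.4562)*max(|1.4562| - 3.09, 0) = 0.0
prox(4.284) = sign(4.284)*max(|4.284| - 3.09, 0) = 1.194
prox(5.9208) = sign(5.9208)*max(|5.9208| - 3.09, 0) = 2.8308
prox(x) = [0.0, 1.194, 2.8308]
||prox(x)||_1 = 0.0 + 1.194 + 2.8308 = 4.0248


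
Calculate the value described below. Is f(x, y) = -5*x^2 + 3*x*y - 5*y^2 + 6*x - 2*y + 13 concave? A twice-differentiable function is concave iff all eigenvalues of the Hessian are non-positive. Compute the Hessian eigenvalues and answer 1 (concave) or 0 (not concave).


The Hessian of f(x,y) = -5*x^2 + 3*x*y - 5*y^2 + 6*x - 2*y + 13 is:
H = [[-10, 3], [3, -10]]
Trace = -10 - 10 = -20
Determinant = -10*-10 - (3)^2 = 91
Discriminant = (-20)^2 - 4*91 = 36.0
Eigenvalues: lambda_1 = -13.0, lambda_2 = -7.0
The function is concave.

1


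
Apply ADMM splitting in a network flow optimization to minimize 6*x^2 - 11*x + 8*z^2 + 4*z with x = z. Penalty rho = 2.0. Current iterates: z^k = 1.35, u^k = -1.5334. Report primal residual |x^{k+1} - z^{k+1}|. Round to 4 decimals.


ADMM iteration with rho = 2.0, z^k = 1.35, u^k = -1.5334
Step 1: x-update.
Minimize 6*x^2 - 11*x + (2.0/2)*(x - 1.35 - 1.5334)^2
FOC: (2*6 + 2.0)*x = 11 + 2.0*(1.35 + 1.5334)
x^{k+1} = 1.1976
Step 2: z-update.
Minimize 8*z^2 + 4*z + (2.0/2)*(1.1976 - z - 1.5334)^2
FOC: (2*8 + 2.0)*z = -4 + 2.0*(1.1976 - 1.5334)
z^{k+1} = -0.2595
Step 3: u-update.
u^{k+1} = -1.5334 + 1.1976 + 0.2595 = -0.0762
Step 4: Primal residual = |1.1976 + 0.2595| = 1.4572


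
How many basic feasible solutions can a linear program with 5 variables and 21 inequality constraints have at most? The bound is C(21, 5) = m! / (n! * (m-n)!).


Each vertex corresponds to some choice of n active constraints out of m, so the number of vertices is at most C(m, n) = m! / (n!(m-n)!).
m = 21, n = 5
Numerator: 21 * 20 * 19 * 18 * 17
Denominator: 5! = 120
C(21, 5) = 20349


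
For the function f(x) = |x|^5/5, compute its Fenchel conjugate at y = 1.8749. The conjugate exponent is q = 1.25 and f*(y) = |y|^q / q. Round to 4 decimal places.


The conjugate exponent q satisfies 1/p + 1/q = 1.
p = 5, so q = 5/(5 - 1) = 1.25
|y|^q = 1.8749^1.25 = 2.1939
f*(1.8749) = 2.1939 / 1.25 = 1.7551


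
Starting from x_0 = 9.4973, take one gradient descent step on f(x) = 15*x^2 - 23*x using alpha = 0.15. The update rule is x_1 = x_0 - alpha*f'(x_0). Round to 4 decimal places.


We compute the gradient at x_0 and apply the update.
f'(x) = 30*x - 23
f'(9.4973) = 30*9.4973 - 23 = 261.919
x_1 = 9.4973 - 0.15*261.919 = -29.7906


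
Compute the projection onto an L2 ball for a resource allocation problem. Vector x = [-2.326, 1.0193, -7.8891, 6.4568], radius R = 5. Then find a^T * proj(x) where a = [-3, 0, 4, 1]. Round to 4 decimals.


Step 1: Compute ||x|| (intermediates to 6 decimals).
||x|| = sqrt((-2.326)^2 + 1.0193^2 + (-7.8891)^2 + 6.4568^2) = 10.506066
Step 2: Project.
Since ||x|| > R, scale = R/||x|| = 5/10.506066 = 0.475916, proj(x) = scale * x
proj(x) = [-1.106981, 0.485101, -3.754549, 3.072894]
Step 3: Dot product.
a^T * proj(x) = -3*(-1.106981) + 0*0.485101 + 4*(-3.754549) + 1*3.072894 = -8.6244


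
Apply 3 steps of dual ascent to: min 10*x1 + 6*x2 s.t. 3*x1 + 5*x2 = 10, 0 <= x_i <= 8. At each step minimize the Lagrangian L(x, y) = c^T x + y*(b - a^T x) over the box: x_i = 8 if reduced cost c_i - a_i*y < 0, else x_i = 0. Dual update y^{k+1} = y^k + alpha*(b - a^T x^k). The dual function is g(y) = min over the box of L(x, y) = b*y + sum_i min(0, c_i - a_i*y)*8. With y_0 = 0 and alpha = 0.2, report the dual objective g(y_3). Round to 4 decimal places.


Dual ascent for LP: min 10*x1 + 6*x2, 3*x1 + 5*x2 = 10, 0 <= x_i <= 8
Step 1: y^k = 0.0, reduced costs: (10.0, 6.0)
  x^k = (0.0, 0.0), subgradient = b - a^T x = 10.0
  y^{k+1} = 0.0 + 0.2*10.0 = 2.0
Step 2: y^k = 2.0, reduced costs: (4.0, -4.0)
  x^k = (0.0, 8.0), subgradient = b - a^T x = -30.0
  y^{k+1} = 2.0 + 0.2*-30.0 = -4.0
Step 3: y^k = -4.0, reduced costs: (22.0, 26.0)
  x^k = (0.0, 0.0), subgradient = b - a^T x = 10.0
  y^{k+1} = -4.0 + 0.2*10.0 = -2.0
Dual objective at y_3 = -2.0: reduced costs (16.0, 16.0), box minimizer x = (0.0, 0.0)
g(y_3) = b*y + (c1 - a1*y)*x1 + (c2 - a2*y)*x2 = 10*(-2.0) + 16.0*0.0 + 16.0*0.0 = -20.0 + 0.0 + 0.0 = -20.0


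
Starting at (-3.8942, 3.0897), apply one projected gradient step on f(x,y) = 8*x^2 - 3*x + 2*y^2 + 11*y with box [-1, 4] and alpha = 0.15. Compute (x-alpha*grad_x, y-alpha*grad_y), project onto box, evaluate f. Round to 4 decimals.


Step 1: Compute gradient at (-3.8942, 3.0897).
grad_x = 2*8*-3.8942 - 3 = -65.3072
grad_y = 2*2*3.0897 + 11 = 23.3588
Step 2: Gradient step.
x_raw = -3.8942 - 0.15*-65.3072 = 5.9019
y_raw = 3.0897 - 0.15*23.3588 = -0.4141
Step 3: Project onto [-1, 4].
x_proj = clip(5.9019) = 4.0
y_proj = clip(-0.4141) = -0.4141
Step 4: Evaluate f.
f(4.0, -0.4141) = 111.7877


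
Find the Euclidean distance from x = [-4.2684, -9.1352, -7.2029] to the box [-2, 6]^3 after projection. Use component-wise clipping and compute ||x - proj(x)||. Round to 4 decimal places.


Project each component onto [-2, 6].
clip(-4.2684) = -2.0, clip(-9.1352) = -2.0, clip(-7.2029) = -2.0
Projection = [-2.0, -2.0, -2.0]
Squared diffs: [5.1456, 50.9111, 27.0702]
Distance = sqrt(83.1269) = 9.1174


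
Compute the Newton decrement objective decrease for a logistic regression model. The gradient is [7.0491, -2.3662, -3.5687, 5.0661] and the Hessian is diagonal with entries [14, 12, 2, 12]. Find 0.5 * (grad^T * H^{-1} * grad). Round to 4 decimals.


Step 1: H is diagonal, so H^(-1) * g = [0.5035, -0.1972, -1.7844, 0.4222].
Step 2: g^T H^(-1) g = sum_i g_i^2 / H_ii
  = (7.0491)^2/14 + (-2.3662)^2/12 + (-3.5687)^2/2 + (5.0661)^2/12
  = 3.5493 + 0.4666 + 6.3678 + 2.1388 = 12.5224
Step 3: Objective decrease = 0.5 * g^T H^(-1) g = 6.2612


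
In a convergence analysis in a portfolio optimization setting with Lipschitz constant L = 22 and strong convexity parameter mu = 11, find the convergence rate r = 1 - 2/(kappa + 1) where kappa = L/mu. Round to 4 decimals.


Step 1: Compute the condition number.
kappa = L/mu = 22/11 = 2.0
Step 2: Compute the convergence rate.
r = 1 - 2/(kappa + 1) = 1 - 2*mu/(L + mu) = (L - mu)/(L + mu) = 11/33 = 0.3333


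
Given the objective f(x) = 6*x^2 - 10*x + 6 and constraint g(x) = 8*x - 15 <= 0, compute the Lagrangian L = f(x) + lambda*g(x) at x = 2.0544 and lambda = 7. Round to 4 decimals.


Step 1: Evaluate f(x).
f(2.0544) = 6*2.0544^2 - 10*2.0544 + 6 = 10.7794
Step 2: Evaluate g(x).
g(2.0544) = 8*2.0544 - 15 = 1.4352
Step 3: Compute Lagrangian.
L = 10.7794 + 7*1.4352 = 20.8258


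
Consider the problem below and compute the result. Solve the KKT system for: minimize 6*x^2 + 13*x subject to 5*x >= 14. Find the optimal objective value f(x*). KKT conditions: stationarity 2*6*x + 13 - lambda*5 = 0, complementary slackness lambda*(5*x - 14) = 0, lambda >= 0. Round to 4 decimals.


Step 1: Try lambda = 0 (constraint inactive).
x_unc = -13/(2*6) = -1.0833
Check: 5*-1.0833 = -5.4165 < 14 -- violated!
Step 2: Constraint must be active: 5*x = 14
x* = 14/5 = 2.8
lambda = (2*6*2.8 + 13)/5 = 9.32
Step 3: Compute optimal value.
f(x*) = 6*2.8^2 + 13*2.8 = 83.44


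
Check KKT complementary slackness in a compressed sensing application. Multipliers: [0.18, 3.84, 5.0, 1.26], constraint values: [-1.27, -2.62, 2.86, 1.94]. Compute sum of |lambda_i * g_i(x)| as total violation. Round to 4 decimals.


KKT complementary slackness check:
lambda_1 * g_1 = 0.18 * -1.27 = -0.2286
lambda_2 * g_2 = 3.84 * -2.62 = -10.0608
lambda_3 * g_3 = 5.0 * 2.86 = 14.3
lambda_4 * g_4 = 1.26 * 1.94 = 2.4444
Total violation = 0.2286 + 10.0608 + 14.3 + 2.4444 = 27.0338


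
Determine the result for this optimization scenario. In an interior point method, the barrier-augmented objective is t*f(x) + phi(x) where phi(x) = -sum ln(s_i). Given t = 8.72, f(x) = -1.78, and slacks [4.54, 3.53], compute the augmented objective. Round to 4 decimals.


Step 1: Compute log-barrier.
ln values: [1.5129, 1.2613]
phi = -(1.5129 + 1.2613) = -2.7742
Step 2: Compute augmented objective.
t*f(x) = 8.72*-1.78 = -15.5216
Total = -15.5216 - 2.7742 = -18.2958


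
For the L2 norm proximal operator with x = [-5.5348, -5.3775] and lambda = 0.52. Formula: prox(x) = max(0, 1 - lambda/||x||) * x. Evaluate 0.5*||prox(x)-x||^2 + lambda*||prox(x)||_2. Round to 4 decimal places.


Step 1: Compute ||x||.
||x|| = 7.717
Step 2: Compute scaling factor.
scale = max(0, 1 - 0.52/7.717) = 0.9326
Step 3: prox(x) = [-5.1618, -5.0151]
||prox(x)|| = 7.197
Step 4: Proximal objective.
0.5*||prox-x||^2 = 0.1352
lambda*||prox|| = 3.7424
Total = 3.8776


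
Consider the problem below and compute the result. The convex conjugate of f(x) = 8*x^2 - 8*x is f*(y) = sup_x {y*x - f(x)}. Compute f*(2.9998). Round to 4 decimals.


f*(y) = sup_x {y*x - a*x^2 - b*x} = sup_x {(y-b)*x - a*x^2}
FOC: (y - b) - 2a*x = 0 => x* = (y - b)/(2a)
x* = (2.9998 + 8)/(2*8) = 0.6875
f*(2.9998) = (y-b)^2/(4a) = (2.9998 + 8)^2/(4*8)
= 120.9956/32 = 3.7811


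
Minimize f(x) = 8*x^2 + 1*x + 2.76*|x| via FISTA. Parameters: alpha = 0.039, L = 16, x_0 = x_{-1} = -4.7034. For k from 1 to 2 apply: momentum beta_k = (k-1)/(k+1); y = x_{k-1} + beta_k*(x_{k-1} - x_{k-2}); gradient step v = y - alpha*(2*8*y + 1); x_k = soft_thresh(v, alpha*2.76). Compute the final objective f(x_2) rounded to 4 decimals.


FISTA on f(x) = 8*x^2 + 1*x + 2.76*|x|
L = 16, alpha = 0.039
Iteration 1: beta = 0.0, y = -4.7034 + 0.0*(-4.7034 + 4.7034) = -4.7034
  grad(y) = -74.2544, v = y - alpha*grad = -1.8075
  prox(v) = soft_thresh(-1.8075, 0.1076) = -1.6998
Iteration 2: beta = 0.3333, y = -1.6998 + 0.3333*(-1.6998 + 4.7034) = -0.6987
  grad(y) = -10.1784, v = y - alpha*grad = -0.3017
  prox(v) = soft_thresh(-0.3017, 0.1076) = -0.1941
f(x_2) = 8*(-0.1941)^2 + 1*(-0.1941) + 2.76*|-0.1941| = 0.6428


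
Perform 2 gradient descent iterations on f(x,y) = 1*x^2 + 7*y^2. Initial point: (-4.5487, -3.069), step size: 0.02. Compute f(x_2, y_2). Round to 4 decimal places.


Gradient descent on f(x,y) = 1*x^2 + 7*y^2.
Starting point: (-4.5487, -3.069), alpha = 0.02
Step 1: grad_x = 2*1*-4.5487 = -9.0974, grad_y = 2*7*-3.069 = -42.966
  x_1 = -4.5487 - 0.02*-9.0974 = -4.3668
  y_1 = -3.069 - 0.02*-42.966 = -2.2097
Step 2: grad_x = 2*1*-4.3668 = -8.7335, grad_y = 2*7*-2.2097 = -30.9355
  x_2 = -4.3668 - 0.02*-8.7335 = -4.1921
  y_2 = -2.2097 - 0.02*-30.9355 = -1.591
f(-4.1921, -1.591) = 1*(-4.1921)^2 + 7*(-1.591)^2 = 35.2918


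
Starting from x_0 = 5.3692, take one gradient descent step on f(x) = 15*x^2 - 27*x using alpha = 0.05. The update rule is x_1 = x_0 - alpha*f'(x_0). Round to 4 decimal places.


We compute the gradient at x_0 and apply the update.
f'(x) = 30*x - 27
f'(5.3692) = 30*5.3692 - 27 = 134.076
x_1 = 5.3692 - 0.05*134.076 = -1.3346


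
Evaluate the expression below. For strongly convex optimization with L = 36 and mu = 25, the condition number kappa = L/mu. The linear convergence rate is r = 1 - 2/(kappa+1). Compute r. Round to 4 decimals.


Step 1: Compute the condition number.
kappa = L/mu = 36/25 = 1.44
Step 2: Compute the convergence rate.
r = 1 - 2/(kappa + 1) = 1 - 2*mu/(L + mu) = (L - mu)/(L + mu) = 11/61 = 0.1803


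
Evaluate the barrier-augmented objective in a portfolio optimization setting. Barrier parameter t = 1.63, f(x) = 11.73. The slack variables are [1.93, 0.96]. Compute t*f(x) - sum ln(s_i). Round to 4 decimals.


Step 1: Compute log-barrier.
ln values: [0.6575, -0.0408]
phi = -(0.6575 - 0.0408) = -0.6167
Step 2: Compute augmented objective.
t*f(x) = 1.63*11.73 = 19.1199
Total = 19.1199 - 0.6167 = 18.5032


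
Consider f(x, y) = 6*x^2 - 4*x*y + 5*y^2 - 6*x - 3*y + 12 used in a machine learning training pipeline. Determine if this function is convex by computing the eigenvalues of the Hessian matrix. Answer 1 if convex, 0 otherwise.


The Hessian of f(x,y) = 6*x^2 - 4*x*y + 5*y^2 - 6*x - 3*y + 12 is:
H = [[12, -4], [-4, 10]]
Trace = 12 + 10 = 22
Determinant = 12*10 - (-4)^2 = 104
Discriminant = (22)^2 - 4*104 = 68.0
Eigenvalues: lambda_1 = 6.8769, lambda_2 = 15.1231
The function is convex.

1


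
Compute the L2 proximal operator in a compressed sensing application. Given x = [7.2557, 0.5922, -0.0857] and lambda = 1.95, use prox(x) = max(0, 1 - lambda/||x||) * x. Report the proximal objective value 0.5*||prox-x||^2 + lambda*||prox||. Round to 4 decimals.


Step 1: Compute ||x||.
||x|| = 7.2803
Step 2: Compute scaling factor.
scale = max(0, 1 - 1.95/7.2803) = 0.7322
Step 3: prox(x) = [5.3123, 0.4336, -0.0627]
||prox(x)|| = 5.3303
Step 4: Proximal objective.
0.5*||prox-x||^2 = 1.9013
lambda*||prox|| = 10.3941
Total = 12.2954


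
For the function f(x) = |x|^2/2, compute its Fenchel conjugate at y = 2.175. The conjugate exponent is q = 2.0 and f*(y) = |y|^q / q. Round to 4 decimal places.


The conjugate exponent q satisfies 1/p + 1/q = 1.
p = 2, so q = 2/(2 - 1) = 2.0
|y|^q = 2.175^2.0 = 4.7306
f*(2.175) = 4.7306 / 2.0 = 2.3653


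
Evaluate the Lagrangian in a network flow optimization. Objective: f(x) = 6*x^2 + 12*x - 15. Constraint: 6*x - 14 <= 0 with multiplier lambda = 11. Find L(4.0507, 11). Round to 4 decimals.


Step 1: Evaluate f(x).
f(4.0507) = 6*4.0507^2 + 12*4.0507 - 15 = 132.0574
Step 2: Evaluate g(x).
g(4.0507) = 6*4.0507 - 14 = 10.3042
Step 3: Compute Lagrangian.
L = 132.0574 + 11*10.3042 = 245.4036


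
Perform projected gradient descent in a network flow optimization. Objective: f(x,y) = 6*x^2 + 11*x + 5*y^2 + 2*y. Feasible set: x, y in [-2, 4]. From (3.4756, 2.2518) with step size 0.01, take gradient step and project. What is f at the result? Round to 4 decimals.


Step 1: Compute gradient at (3.4756, 2.2518).
grad_x = 2*6*3.4756 + 11 = 52.7072
grad_y = 2*5*2.2518 + 2 = 24.518
Step 2: Gradient step.
x_raw = 3.4756 - 0.01*52.7072 = 2.9485
y_raw = 2.2518 - 0.01*24.518 = 2.0066
Step 3: Project onto [-2, 4].
x_proj = clip(2.9485) = 2.9485
y_proj = clip(2.0066) = 2.0066
Step 4: Evaluate f.
f(2.9485, 2.0066) = 108.7426


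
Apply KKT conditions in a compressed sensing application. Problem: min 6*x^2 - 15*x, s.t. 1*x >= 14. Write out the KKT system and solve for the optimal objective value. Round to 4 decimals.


Step 1: Try lambda = 0 (constraint inactive).
x_unc = 15/(2*6) = 1.25
Check: 1*1.25 = 1.25 < 14 -- violated!
Step 2: Constraint must be active: 1*x = 14
x* = 14/1 = 14.0
lambda = (2*6*14.0 - 15)/1 = 153.0
Step 3: Compute optimal value.
f(x*) = 6*14.0^2 - 15*14.0 = 966.0


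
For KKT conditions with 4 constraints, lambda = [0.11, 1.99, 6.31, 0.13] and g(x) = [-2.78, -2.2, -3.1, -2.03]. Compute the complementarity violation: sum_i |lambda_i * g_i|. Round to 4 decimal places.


KKT complementary slackness check:
lambda_1 * g_1 = 0.11 * -2.78 = -0.3058
lambda_2 * g_2 = 1.99 * -2.2 = -4.378
lambda_3 * g_3 = 6.31 * -3.1 = -19.561
lambda_4 * g_4 = 0.13 * -2.03 = -0.2639
Total violation = 0.3058 + 4.378 + 19.561 + 0.2639 = 24.5087


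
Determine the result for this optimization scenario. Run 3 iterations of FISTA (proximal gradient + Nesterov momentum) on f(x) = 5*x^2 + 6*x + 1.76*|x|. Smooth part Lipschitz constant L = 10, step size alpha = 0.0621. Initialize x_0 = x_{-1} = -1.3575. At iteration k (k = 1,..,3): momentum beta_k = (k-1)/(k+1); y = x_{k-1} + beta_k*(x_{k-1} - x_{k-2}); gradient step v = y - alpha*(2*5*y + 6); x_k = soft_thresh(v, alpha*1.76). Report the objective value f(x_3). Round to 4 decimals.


FISTA on f(x) = 5*x^2 + 6*x + 1.76*|x|
L = 10, alpha = 0.0621
Iteration 1: beta = 0.0, y = -1.3575 + 0.0*(-1.3575 + 1.3575) = -1.3575
  grad(y) = -7.575, v = y - alpha*grad = -0.8871
  prox(v) = soft_thresh(-0.8871, 0.1093) = -0.7778
Iteration 2: beta = 0.3333, y = -0.7778 + 0.3333*(-0.7778 + 1.3575) = -0.5846
  grad(y) = 0.1544, v = y - alpha*grad = -0.5941
  prox(v) = soft_thresh(-0.5941, 0.1093) = -0.4849
Iteration 3: beta = 0.5, y = -0.4849 + 0.5*(-0.4849 + 0.7778) = -0.3384
  grad(y) = 2.6162, v = y - alpha*grad = -0.5008
  prox(v) = soft_thresh(-0.5008, 0.1093) = -0.3916
f(x_3) = 5*(-0.3916)^2 + 6*(-0.3916) + 1.76*|-0.3916| = -0.8936


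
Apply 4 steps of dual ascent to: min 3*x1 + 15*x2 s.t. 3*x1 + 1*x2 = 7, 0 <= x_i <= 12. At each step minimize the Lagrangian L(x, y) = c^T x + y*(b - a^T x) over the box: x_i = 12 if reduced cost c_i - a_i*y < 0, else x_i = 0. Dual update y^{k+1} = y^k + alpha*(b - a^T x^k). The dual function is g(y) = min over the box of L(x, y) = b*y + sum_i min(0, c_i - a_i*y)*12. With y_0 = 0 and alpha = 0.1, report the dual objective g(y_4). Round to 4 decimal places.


Dual ascent for LP: min 3*x1 + 15*x2, 3*x1 + 1*x2 = 7, 0 <= x_i <= 12
Step 1: y^k = 0.0, reduced costs: (3.0, 15.0)
  x^k = (0.0, 0.0), subgradient = b - a^T x = 7.0
  y^{k+1} = 0.0 + 0.1*7.0 = 0.7
Step 2: y^k = 0.7, reduced costs: (0.9, 14.3)
  x^k = (0.0, 0.0), subgradient = b - a^T x = 7.0
  y^{k+1} = 0.7 + 0.1*7.0 = 1.4
Step 3: y^k = 1.4, reduced costs: (-1.2, 13.6)
  x^k = (12.0, 0.0), subgradient = b - a^T x = -29.0
  y^{k+1} = 1.4 + 0.1*-29.0 = -1.5
Step 4: y^k = -1.5, reduced costs: (7.5, 16.5)
  x^k = (0.0, 0.0), subgradient = b - a^T x = 7.0
  y^{k+1} = -1.5 + 0.1*7.0 = -0.8
Dual objective at y_4 = -0.8: reduced costs (5.4, 15.8), box minimizer x = (0.0, 0.0)
g(y_4) = b*y + (c1 - a1*y)*x1 + (c2 - a2*y)*x2 = 7*(-0.8) + 5.4*0.0 + 15.8*0.0 = -5.6 + 0.0 + 0.0 = -5.6


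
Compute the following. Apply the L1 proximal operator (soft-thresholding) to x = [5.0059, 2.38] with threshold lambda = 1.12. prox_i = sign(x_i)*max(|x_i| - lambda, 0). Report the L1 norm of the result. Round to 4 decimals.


Soft-thresholding with lambda = 1.12:
prox(5.0059) = sign(5.0059)*max(|5.0059| - 1.12, 0) = 3.8859
prox(2.38) = sign(2.38)*max(|2.38| - 1.12, 0) = 1.26
prox(x) = [3.8859, 1.26]
||prox(x)||_1 = 3.8859 + 1.26 = 5.1459


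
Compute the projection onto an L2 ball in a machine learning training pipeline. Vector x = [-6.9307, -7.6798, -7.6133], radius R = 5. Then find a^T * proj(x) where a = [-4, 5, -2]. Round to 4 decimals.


Step 1: Compute ||x|| (intermediates to 6 decimals).
||x|| = sqrt((-6.9307)^2 + (-7.6798)^2 + (-7.6133)^2) = 12.844309
Step 2: Project.
Since ||x|| > R, scale = R/||x|| = 5/12.844309 = 0.389277, proj(x) = scale * x
proj(x) = [-2.697962, -2.98957, -2.963683]
Step 3: Dot product.
a^T * proj(x) = -4*(-2.697962) + 5*(-2.98957) - 2*(-2.963683) = 1.7714


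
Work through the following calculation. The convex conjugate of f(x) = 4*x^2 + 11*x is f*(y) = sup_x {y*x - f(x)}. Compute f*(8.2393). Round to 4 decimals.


f*(y) = sup_x {y*x - a*x^2 - b*x} = sup_x {(y-b)*x - a*x^2}
FOC: (y - b) - 2a*x = 0 => x* = (y - b)/(2a)
x* = (8.2393 - 11)/(2*4) = -0.3451
f*(8.2393) = (y-b)^2/(4a) = (8.2393 - 11)^2/(4*4)
= 7.6215/16 = 0.4763


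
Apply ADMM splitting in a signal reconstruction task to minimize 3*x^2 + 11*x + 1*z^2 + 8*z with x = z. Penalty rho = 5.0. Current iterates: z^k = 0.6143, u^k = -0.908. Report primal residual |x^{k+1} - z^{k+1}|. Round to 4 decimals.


ADMM iteration with rho = 5.0, z^k = 0.6143, u^k = -0.908
Step 1: x-update.
Minimize 3*x^2 + 11*x + (5.0/2)*(x - 0.6143 - 0.908)^2
FOC: (2*3 + 5.0)*x = -11 + 5.0*(0.6143 + 0.908)
x^{k+1} = -0.308
Step 2: z-update.
Minimize 1*z^2 + 8*z + (5.0/2)*(-0.308 - z - 0.908)^2
FOC: (2*1 + 5.0)*z = -8 + 5.0*(-0.308 - 0.908)
z^{k+1} = -2.0115
Step 3: u-update.
u^{k+1} = -0.908 - 0.308 + 2.0115 = 0.7954
Step 4: Primal residual = |-0.308 + 2.0115| = 1.7034
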